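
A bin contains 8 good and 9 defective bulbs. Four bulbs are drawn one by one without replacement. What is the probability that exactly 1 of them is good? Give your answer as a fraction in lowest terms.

One ordering (good drawn first) has probability 8/17 × 9/16 × 8/15 × 7/14 = 4032/57120 = 6/85.
There are C(4,1) = 4 such orderings, each equally likely, so P = 4 × 6/85 = 24/85.

24/85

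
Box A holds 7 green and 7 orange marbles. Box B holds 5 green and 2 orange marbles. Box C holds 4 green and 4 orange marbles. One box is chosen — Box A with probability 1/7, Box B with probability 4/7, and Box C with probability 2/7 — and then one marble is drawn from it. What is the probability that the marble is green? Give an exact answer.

61/98

From Box A: P(green) = 7/14.
From Box B: P(green) = 5/7.
From Box C: P(green) = 4/8.
Total probability = (1/7)(7/14) + (4/7)(5/7) + (2/7)(4/8) = 61/98.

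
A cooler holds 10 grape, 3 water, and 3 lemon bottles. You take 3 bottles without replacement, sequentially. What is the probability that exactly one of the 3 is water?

117/280

One ordering (water drawn first) has probability 3/16 × 13/15 × 12/14 = 468/3360 = 39/280.
There are C(3,1) = 3 such orderings, each equally likely, so P = 3 × 39/280 = 117/280.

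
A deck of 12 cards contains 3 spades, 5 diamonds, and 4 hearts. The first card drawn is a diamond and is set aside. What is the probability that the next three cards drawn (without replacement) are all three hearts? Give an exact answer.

4/165

After the first draw, 4 of the remaining 11 cards are hearts.
P = 4/11 × 3/10 × 2/9 = 24/990 = 4/165.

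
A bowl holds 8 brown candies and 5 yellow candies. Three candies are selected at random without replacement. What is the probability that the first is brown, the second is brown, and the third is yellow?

Each draw changes the counts, so multiply the conditional probabilities along the sequence:
P = 8/13 × 7/12 × 5/11 = 280/1716 = 70/429.

70/429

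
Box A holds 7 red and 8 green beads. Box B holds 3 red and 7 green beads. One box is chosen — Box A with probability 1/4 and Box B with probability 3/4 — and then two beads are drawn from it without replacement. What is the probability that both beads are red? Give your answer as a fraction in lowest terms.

1/10

From Box A: P(both red) = (7/15)(6/14) = 1/5.
From Box B: P(both red) = (3/10)(2/9) = 1/15.
Total probability = (1/4)(1/5) + (3/4)(1/15) = 1/10.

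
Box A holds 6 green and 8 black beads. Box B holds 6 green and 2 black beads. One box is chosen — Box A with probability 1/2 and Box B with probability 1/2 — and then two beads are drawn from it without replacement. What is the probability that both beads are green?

255/728

From Box A: P(both green) = (6/14)(5/13) = 15/91.
From Box B: P(both green) = (6/8)(5/7) = 15/28.
Total probability = (1/2)(15/91) + (1/2)(15/28) = 255/728.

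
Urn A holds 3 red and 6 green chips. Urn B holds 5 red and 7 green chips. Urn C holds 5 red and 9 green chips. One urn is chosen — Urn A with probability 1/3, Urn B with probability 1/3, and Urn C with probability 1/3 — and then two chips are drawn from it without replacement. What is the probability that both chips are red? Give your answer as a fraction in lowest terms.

4141/36036

From Urn A: P(both red) = (3/9)(2/8) = 1/12.
From Urn B: P(both red) = (5/12)(4/11) = 5/33.
From Urn C: P(both red) = (5/14)(4/13) = 10/91.
Total probability = (1/3)(1/12) + (1/3)(5/33) + (1/3)(10/91) = 4141/36036.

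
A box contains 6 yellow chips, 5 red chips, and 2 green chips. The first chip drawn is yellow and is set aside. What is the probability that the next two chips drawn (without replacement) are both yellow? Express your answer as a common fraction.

5/33

With the first chip removed, 5 yellow remain out of 12.
P = 5/12 × 4/11 = 20/132 = 5/33.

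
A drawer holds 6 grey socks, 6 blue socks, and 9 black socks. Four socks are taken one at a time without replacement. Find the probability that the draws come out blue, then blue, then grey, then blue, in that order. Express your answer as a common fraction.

2/399

Chain rule:
P = 6/21 × 5/20 × 6/19 × 4/18 = 720/143640 = 2/399.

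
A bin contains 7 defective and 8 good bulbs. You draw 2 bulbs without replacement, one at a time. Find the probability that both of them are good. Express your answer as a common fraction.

P = 8/15 × 7/14 = 56/210 = 4/15.

4/15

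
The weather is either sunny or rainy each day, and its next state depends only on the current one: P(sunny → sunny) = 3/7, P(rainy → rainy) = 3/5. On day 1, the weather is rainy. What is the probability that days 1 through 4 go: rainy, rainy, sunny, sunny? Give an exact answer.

Day 1 is given. For each transition, use the conditional probability from the current state:
P(rainy | rainy) = 3/5; P(sunny | rainy) = 2/5; P(sunny | sunny) = 3/7.
P = 3/5 × 2/5 × 3/7 = 18/175.

18/175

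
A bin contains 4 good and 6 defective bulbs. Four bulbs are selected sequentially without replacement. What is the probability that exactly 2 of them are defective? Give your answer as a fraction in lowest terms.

3/7

One ordering (defective drawn first) has probability 6/10 × 5/9 × 4/8 × 3/7 = 360/5040 = 1/14.
There are C(4,2) = 6 such orderings, each equally likely, so P = 6 × 1/14 = 3/7.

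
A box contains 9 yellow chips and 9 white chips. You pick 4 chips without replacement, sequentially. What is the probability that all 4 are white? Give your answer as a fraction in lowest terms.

P(every draw is white) = 9/18 × 8/17 × 7/16 × 6/15 = 3024/73440 = 7/170.

7/170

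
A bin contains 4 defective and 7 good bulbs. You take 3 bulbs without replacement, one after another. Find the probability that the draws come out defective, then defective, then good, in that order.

Each draw changes the counts, so multiply the conditional probabilities along the sequence:
P = 4/11 × 3/10 × 7/9 = 84/990 = 14/165.

14/165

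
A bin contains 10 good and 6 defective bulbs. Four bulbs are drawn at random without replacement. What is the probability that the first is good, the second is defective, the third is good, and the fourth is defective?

Chain rule:
P = 10/16 × 6/15 × 9/14 × 5/13 = 2700/43680 = 45/728.

45/728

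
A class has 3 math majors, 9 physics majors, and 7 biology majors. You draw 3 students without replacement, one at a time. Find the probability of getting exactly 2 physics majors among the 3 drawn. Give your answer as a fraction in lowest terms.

120/323

One ordering (physics majors drawn first) has probability 9/19 × 8/18 × 10/17 = 720/5814 = 40/323.
There are C(3,2) = 3 such orderings, each equally likely, so P = 3 × 40/323 = 120/323.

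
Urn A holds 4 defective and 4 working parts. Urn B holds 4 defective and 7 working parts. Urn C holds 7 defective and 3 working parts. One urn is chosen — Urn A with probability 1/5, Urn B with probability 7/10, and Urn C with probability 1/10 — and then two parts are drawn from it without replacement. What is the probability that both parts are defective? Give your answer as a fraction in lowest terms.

From Urn A: P(both defective) = (4/8)(3/7) = 3/14.
From Urn B: P(both defective) = (4/11)(3/10) = 6/55.
From Urn C: P(both defective) = (7/10)(6/9) = 7/15.
Total probability = (1/5)(3/14) + (7/10)(6/55) + (1/10)(7/15) = 958/5775.

958/5775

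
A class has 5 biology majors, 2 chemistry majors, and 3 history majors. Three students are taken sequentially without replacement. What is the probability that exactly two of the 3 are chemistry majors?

One ordering (chemistry majors drawn first) has probability 2/10 × 1/9 × 8/8 = 16/720 = 1/45.
There are C(3,2) = 3 such orderings, each equally likely, so P = 3 × 1/45 = 1/15.

1/15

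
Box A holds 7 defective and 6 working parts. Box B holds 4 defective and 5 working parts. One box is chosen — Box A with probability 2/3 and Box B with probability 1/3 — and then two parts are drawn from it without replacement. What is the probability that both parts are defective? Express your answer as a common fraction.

55/234

From Box A: P(both defective) = (7/13)(6/12) = 7/26.
From Box B: P(both defective) = (4/9)(3/8) = 1/6.
Total probability = (2/3)(7/26) + (1/3)(1/6) = 55/234.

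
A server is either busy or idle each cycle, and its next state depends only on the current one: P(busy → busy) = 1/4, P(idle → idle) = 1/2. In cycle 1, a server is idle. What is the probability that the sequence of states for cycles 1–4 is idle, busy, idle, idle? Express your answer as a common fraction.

Cycle 1 is given. For each transition, use the conditional probability from the current state:
P(busy | idle) = 1/2; P(idle | busy) = 3/4; P(idle | idle) = 1/2.
P = 1/2 × 3/4 × 1/2 = 3/16.

3/16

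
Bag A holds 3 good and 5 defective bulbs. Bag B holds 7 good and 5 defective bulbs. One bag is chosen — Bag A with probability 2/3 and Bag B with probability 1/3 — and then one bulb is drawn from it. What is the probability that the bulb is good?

From Bag A: P(good) = 3/8.
From Bag B: P(good) = 7/12.
Total probability = (2/3)(3/8) + (1/3)(7/12) = 4/9.

4/9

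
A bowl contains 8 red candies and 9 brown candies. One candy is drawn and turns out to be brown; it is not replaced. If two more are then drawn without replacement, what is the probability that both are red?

With the first candy removed, 8 red remain out of 16.
P = 8/16 × 7/15 = 56/240 = 7/30.

7/30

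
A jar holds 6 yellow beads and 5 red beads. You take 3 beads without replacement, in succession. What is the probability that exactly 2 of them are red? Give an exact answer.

One ordering (red drawn first) has probability 5/11 × 4/10 × 6/9 = 120/990 = 4/33.
There are C(3,2) = 3 such orderings, each equally likely, so P = 3 × 4/33 = 4/11.

4/11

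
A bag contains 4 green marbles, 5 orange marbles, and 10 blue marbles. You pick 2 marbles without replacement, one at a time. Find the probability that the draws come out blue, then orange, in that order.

Multiply the probability of each draw given the previous ones:
P = 10/19 × 5/18 = 50/342 = 25/171.

25/171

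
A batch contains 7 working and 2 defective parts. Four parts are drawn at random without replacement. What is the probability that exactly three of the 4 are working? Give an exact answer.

One ordering (working drawn first) has probability 7/9 × 6/8 × 5/7 × 2/6 = 420/3024 = 5/36.
There are C(4,3) = 4 such orderings, each equally likely, so P = 4 × 5/36 = 5/9.

5/9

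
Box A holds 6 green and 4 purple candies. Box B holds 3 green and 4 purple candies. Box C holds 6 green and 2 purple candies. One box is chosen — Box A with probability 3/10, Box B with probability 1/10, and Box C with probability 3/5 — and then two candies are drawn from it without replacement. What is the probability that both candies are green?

61/140

From Box A: P(both green) = (6/10)(5/9) = 1/3.
From Box B: P(both green) = (3/7)(2/6) = 1/7.
From Box C: P(both green) = (6/8)(5/7) = 15/28.
Total probability = (3/10)(1/3) + (1/10)(1/7) + (3/5)(15/28) = 61/140.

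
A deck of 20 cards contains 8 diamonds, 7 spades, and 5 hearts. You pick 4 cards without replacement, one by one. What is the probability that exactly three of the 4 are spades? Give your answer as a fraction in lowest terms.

One ordering (spades drawn first) has probability 7/20 × 6/19 × 5/18 × 13/17 = 2730/116280 = 91/3876.
There are C(4,3) = 4 such orderings, each equally likely, so P = 4 × 91/3876 = 91/969.

91/969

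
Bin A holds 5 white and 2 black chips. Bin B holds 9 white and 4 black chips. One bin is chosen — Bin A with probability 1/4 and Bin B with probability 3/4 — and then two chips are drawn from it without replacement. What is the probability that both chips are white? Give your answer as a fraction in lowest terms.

From Bin A: P(both white) = (5/7)(4/6) = 10/21.
From Bin B: P(both white) = (9/13)(8/12) = 6/13.
Total probability = (1/4)(10/21) + (3/4)(6/13) = 127/273.

127/273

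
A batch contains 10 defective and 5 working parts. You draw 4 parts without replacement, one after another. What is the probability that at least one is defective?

P(no defective) = 5/15 × 4/14 × 3/13 × 2/12 = 120/32760 = 1/273.
P(at least one) = 1 − 1/273 = 272/273.

272/273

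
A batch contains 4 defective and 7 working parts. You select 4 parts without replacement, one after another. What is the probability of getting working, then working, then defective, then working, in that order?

Chain rule:
P = 7/11 × 6/10 × 4/9 × 5/8 = 840/7920 = 7/66.

7/66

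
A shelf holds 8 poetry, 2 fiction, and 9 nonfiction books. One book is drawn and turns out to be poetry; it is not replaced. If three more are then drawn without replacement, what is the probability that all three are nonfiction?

With the first book removed, 9 nonfiction remain out of 18.
P = 9/18 × 8/17 × 7/16 = 504/4896 = 7/68.

7/68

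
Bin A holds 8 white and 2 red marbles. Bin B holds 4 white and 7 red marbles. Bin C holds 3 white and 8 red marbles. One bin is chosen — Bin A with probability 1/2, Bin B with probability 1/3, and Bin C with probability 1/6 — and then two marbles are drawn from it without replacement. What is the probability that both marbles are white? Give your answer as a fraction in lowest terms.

353/990

From Bin A: P(both white) = (8/10)(7/9) = 28/45.
From Bin B: P(both white) = (4/11)(3/10) = 6/55.
From Bin C: P(both white) = (3/11)(2/10) = 3/55.
Total probability = (1/2)(28/45) + (1/3)(6/55) + (1/6)(3/55) = 353/990.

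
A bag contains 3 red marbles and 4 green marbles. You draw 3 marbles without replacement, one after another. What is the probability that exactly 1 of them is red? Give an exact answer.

18/35

One ordering (red drawn first) has probability 3/7 × 4/6 × 3/5 = 36/210 = 6/35.
There are C(3,1) = 3 such orderings, each equally likely, so P = 3 × 6/35 = 18/35.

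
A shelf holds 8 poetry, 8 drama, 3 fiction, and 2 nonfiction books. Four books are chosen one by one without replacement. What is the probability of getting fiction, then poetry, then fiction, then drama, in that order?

Each draw changes the counts, so multiply the conditional probabilities along the sequence:
P = 3/21 × 8/20 × 2/19 × 8/18 = 384/143640 = 16/5985.

16/5985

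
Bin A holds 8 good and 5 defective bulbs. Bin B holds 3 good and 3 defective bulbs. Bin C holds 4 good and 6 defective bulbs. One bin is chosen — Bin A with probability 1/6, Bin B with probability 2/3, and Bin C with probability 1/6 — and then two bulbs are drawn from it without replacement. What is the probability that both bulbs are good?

From Bin A: P(both good) = (8/13)(7/12) = 14/39.
From Bin B: P(both good) = (3/6)(2/5) = 1/5.
From Bin C: P(both good) = (4/10)(3/9) = 2/15.
Total probability = (1/6)(14/39) + (2/3)(1/5) + (1/6)(2/15) = 14/65.

14/65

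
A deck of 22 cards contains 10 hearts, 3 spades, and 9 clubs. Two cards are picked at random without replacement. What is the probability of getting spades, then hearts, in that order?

Each draw changes the counts, so multiply the conditional probabilities along the sequence:
P = 3/22 × 10/21 = 30/462 = 5/77.

5/77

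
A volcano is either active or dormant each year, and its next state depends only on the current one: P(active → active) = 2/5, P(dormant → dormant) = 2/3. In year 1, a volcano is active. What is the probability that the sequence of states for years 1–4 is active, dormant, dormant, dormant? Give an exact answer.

Year 1 is given. For each transition, use the conditional probability from the current state:
P(dormant | active) = 3/5; P(dormant | dormant) = 2/3; P(dormant | dormant) = 2/3.
P = 3/5 × 2/3 × 2/3 = 12/45 = 4/15.

4/15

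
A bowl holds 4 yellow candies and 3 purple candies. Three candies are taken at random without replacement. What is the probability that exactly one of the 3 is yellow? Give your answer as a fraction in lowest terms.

One ordering (yellow drawn first) has probability 4/7 × 3/6 × 2/5 = 24/210 = 4/35.
There are C(3,1) = 3 such orderings, each equally likely, so P = 3 × 4/35 = 12/35.

12/35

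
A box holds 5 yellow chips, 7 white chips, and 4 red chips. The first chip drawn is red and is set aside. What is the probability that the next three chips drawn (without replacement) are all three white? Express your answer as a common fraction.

After the first draw, 7 of the remaining 15 chips are white.
P = 7/15 × 6/14 × 5/13 = 210/2730 = 1/13.

1/13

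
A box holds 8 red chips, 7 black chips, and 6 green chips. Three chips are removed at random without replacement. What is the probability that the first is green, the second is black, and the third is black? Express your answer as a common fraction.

3/95

Multiply the probability of each draw given the previous ones:
P = 6/21 × 7/20 × 6/19 = 252/7980 = 3/95.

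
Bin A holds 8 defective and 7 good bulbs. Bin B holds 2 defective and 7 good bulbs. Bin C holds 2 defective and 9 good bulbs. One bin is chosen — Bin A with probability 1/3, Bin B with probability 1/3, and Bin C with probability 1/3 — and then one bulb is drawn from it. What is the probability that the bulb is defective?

From Bin A: P(defective) = 8/15.
From Bin B: P(defective) = 2/9.
From Bin C: P(defective) = 2/11.
Total probability = (1/3)(8/15) + (1/3)(2/9) + (1/3)(2/11) = 464/1485.

464/1485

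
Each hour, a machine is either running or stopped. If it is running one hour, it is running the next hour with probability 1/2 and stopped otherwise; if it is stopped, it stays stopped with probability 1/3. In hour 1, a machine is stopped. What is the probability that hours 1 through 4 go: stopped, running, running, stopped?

1/6

Hour 1 is given. For each transition, use the conditional probability from the current state:
P(running | stopped) = 2/3; P(running | running) = 1/2; P(stopped | running) = 1/2.
P = 2/3 × 1/2 × 1/2 = 2/12 = 1/6.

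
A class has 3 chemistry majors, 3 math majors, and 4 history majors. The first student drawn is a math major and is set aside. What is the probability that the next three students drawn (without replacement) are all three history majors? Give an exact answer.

1/21

With the first student removed, 4 history majors remain out of 9.
P = 4/9 × 3/8 × 2/7 = 24/504 = 1/21.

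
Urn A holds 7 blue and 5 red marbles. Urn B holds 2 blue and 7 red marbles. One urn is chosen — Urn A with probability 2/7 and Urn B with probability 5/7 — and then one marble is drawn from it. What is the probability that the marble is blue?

41/126

From Urn A: P(blue) = 7/12.
From Urn B: P(blue) = 2/9.
Total probability = (2/7)(7/12) + (5/7)(2/9) = 41/126.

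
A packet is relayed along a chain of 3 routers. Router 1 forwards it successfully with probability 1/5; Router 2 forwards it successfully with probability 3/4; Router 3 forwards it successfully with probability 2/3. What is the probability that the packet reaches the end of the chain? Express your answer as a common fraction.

1/10

The events are sequential, so multiply the conditional probabilities:
P = 1/5 × 3/4 × 2/3 = 6/60 = 1/10.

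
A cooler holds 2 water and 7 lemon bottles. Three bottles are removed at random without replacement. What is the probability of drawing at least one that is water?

7/12

P(no water) = 7/9 × 6/8 × 5/7 = 210/504 = 5/12.
P(at least one) = 1 − 5/12 = 7/12.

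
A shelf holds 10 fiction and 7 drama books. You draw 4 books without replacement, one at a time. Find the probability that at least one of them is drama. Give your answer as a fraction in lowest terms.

31/34

P(no drama) = 10/17 × 9/16 × 8/15 × 7/14 = 5040/57120 = 3/34.
P(at least one) = 1 − 3/34 = 31/34.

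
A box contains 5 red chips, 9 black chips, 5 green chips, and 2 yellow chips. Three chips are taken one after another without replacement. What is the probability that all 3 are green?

1/133

P(every draw is green) = 5/21 × 4/20 × 3/19 = 60/7980 = 1/133.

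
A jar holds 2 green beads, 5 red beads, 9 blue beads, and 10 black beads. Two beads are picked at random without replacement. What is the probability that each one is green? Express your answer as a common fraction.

1/325

P(all green) = 2/26 × 1/25 = 2/650 = 1/325.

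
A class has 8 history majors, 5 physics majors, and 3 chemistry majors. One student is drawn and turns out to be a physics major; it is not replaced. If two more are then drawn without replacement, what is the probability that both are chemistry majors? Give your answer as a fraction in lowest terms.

1/35

After the first draw, 3 of the remaining 15 students are chemistry majors.
P = 3/15 × 2/14 = 6/210 = 1/35.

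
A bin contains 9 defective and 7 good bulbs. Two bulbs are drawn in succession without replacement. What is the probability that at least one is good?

P(no good) = 9/16 × 8/15 = 72/240 = 3/10.
P(at least one) = 1 − 3/10 = 7/10.

7/10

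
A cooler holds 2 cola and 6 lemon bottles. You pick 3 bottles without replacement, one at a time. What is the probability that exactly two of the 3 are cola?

One ordering (cola drawn first) has probability 2/8 × 1/7 × 6/6 = 12/336 = 1/28.
There are C(3,2) = 3 such orderings, each equally likely, so P = 3 × 1/28 = 3/28.

3/28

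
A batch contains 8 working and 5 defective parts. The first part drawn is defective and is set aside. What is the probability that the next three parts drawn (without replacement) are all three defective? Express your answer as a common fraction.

1/55

After the first draw, 4 of the remaining 12 parts are defective.
P = 4/12 × 3/11 × 2/10 = 24/1320 = 1/55.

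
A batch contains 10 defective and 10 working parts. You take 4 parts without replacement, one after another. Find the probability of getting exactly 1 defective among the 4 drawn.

One ordering (defective drawn first) has probability 10/20 × 10/19 × 9/18 × 8/17 = 7200/116280 = 20/323.
There are C(4,1) = 4 such orderings, each equally likely, so P = 4 × 20/323 = 80/323.

80/323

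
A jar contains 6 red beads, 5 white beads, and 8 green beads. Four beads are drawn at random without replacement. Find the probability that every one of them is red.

P = 6/19 × 5/18 × 4/17 × 3/16 = 360/93024 = 5/1292.

5/1292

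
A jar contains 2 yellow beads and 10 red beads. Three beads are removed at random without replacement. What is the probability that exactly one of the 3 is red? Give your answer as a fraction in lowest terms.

1/22

One ordering (red drawn first) has probability 10/12 × 2/11 × 1/10 = 20/1320 = 1/66.
There are C(3,1) = 3 such orderings, each equally likely, so P = 3 × 1/66 = 1/22.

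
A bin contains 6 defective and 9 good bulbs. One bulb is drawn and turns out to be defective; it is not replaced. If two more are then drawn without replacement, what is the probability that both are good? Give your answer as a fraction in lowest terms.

With the first bulb removed, 9 good remain out of 14.
P = 9/14 × 8/13 = 72/182 = 36/91.

36/91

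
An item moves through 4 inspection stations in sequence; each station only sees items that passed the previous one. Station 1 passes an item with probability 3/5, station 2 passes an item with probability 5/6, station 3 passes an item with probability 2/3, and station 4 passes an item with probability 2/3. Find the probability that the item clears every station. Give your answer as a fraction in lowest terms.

2/9

The events are sequential, so multiply the conditional probabilities:
P = 3/5 × 5/6 × 2/3 × 2/3 = 60/270 = 2/9.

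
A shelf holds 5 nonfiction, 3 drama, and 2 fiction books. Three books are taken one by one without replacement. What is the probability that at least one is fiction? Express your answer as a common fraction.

P(no fiction) = 8/10 × 7/9 × 6/8 = 336/720 = 7/15.
P(at least one) = 1 − 7/15 = 8/15.

8/15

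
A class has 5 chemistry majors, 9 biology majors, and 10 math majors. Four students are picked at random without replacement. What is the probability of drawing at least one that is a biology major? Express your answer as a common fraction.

P(no biology majors) = 15/24 × 14/23 × 13/22 × 12/21 = 32760/255024 = 65/506.
P(at least one) = 1 − 65/506 = 441/506.

441/506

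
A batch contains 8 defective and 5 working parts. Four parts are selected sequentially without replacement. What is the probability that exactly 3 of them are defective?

56/143

One ordering (defective drawn first) has probability 8/13 × 7/12 × 6/11 × 5/10 = 1680/17160 = 14/143.
There are C(4,3) = 4 such orderings, each equally likely, so P = 4 × 14/143 = 56/143.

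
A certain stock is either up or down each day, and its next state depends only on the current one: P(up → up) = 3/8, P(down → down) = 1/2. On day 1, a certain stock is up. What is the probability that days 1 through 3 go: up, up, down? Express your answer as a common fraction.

15/64

Day 1 is given. For each transition, use the conditional probability from the current state:
P(up | up) = 3/8; P(down | up) = 5/8.
P = 3/8 × 5/8 = 15/64.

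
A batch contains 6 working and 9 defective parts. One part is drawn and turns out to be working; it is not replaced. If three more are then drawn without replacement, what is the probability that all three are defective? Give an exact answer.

After the first draw, 9 of the remaining 14 parts are defective.
P = 9/14 × 8/13 × 7/12 = 504/2184 = 3/13.

3/13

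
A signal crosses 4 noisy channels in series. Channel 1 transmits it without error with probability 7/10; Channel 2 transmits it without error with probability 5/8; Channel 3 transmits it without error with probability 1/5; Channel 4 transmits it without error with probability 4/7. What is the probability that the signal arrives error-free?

Each stage is reached only if all earlier stages succeed, so
P = 7/10 × 5/8 × 1/5 × 4/7 = 140/2800 = 1/20.

1/20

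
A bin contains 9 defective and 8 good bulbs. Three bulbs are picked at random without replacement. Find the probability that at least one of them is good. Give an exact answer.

P(no good) = 9/17 × 8/16 × 7/15 = 504/4080 = 21/170.
P(at least one) = 1 − 21/170 = 149/170.

149/170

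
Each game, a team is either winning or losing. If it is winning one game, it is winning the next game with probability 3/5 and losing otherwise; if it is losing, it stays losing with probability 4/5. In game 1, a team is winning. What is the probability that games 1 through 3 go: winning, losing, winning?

2/25

Game 1 is given. For each transition, use the conditional probability from the current state:
P(losing | winning) = 2/5; P(winning | losing) = 1/5.
P = 2/5 × 1/5 = 2/25.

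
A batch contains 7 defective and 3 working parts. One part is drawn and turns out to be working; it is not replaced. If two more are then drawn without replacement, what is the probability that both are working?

1/36

With the first part removed, 2 working remain out of 9.
P = 2/9 × 1/8 = 2/72 = 1/36.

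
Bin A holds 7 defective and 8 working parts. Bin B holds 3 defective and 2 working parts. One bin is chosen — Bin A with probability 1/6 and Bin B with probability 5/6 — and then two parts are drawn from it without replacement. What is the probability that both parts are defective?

17/60

From Bin A: P(both defective) = (7/15)(6/14) = 1/5.
From Bin B: P(both defective) = (3/5)(2/4) = 3/10.
Total probability = (1/6)(1/5) + (5/6)(3/10) = 17/60.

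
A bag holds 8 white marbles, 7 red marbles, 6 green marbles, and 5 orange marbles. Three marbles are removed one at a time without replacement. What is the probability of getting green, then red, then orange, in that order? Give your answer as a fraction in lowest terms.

7/520

Chain rule:
P = 6/26 × 7/25 × 5/24 = 210/15600 = 7/520.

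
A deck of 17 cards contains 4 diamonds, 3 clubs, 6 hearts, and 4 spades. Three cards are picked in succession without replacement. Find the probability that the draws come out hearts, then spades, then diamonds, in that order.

Multiply the probability of each draw given the previous ones:
P = 6/17 × 4/16 × 4/15 = 96/4080 = 2/85.

2/85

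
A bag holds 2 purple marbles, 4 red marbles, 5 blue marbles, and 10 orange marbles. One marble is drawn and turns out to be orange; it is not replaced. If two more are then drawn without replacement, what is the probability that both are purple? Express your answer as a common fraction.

After the first draw, 2 of the remaining 20 marbles are purple.
P = 2/20 × 1/19 = 2/380 = 1/190.

1/190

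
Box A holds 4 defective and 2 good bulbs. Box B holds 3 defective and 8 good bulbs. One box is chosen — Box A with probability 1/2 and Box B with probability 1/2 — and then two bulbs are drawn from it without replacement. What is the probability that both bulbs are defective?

From Box A: P(both defective) = (4/6)(3/5) = 2/5.
From Box B: P(both defective) = (3/11)(2/10) = 3/55.
Total probability = (1/2)(2/5) + (1/2)(3/55) = 5/22.

5/22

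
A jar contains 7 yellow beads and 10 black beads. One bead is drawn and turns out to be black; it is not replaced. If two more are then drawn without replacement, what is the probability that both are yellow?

7/40

With the first bead removed, 7 yellow remain out of 16.
P = 7/16 × 6/15 = 42/240 = 7/40.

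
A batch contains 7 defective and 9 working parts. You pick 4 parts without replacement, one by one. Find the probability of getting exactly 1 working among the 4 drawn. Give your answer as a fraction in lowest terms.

9/52

One ordering (working drawn first) has probability 9/16 × 7/15 × 6/14 × 5/13 = 1890/43680 = 9/208.
There are C(4,1) = 4 such orderings, each equally likely, so P = 4 × 9/208 = 9/52.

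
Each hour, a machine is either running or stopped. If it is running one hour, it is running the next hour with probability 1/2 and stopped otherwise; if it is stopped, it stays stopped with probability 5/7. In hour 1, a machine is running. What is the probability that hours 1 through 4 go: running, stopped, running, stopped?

1/14

Hour 1 is given. For each transition, use the conditional probability from the current state:
P(stopped | running) = 1/2; P(running | stopped) = 2/7; P(stopped | running) = 1/2.
P = 1/2 × 2/7 × 1/2 = 2/28 = 1/14.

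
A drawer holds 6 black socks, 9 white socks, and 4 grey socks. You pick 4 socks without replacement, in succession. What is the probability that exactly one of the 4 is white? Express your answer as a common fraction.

One ordering (white drawn first) has probability 9/19 × 10/18 × 9/17 × 8/16 = 6480/93024 = 45/646.
There are C(4,1) = 4 such orderings, each equally likely, so P = 4 × 45/646 = 90/323.

90/323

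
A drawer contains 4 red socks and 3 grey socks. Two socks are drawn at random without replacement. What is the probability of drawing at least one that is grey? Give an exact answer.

P(no grey) = 4/7 × 3/6 = 12/42 = 2/7.
P(at least one) = 1 − 2/7 = 5/7.

5/7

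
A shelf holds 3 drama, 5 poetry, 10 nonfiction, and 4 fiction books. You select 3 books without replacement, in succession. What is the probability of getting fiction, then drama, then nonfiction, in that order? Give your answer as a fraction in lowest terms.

Chain rule:
P = 4/22 × 3/21 × 10/20 = 120/9240 = 1/77.

1/77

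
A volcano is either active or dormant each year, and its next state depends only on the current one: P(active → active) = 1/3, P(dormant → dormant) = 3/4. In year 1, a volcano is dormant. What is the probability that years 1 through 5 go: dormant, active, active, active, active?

Year 1 is given. For each transition, use the conditional probability from the current state:
P(active | dormant) = 1/4; P(active | active) = 1/3; P(active | active) = 1/3; P(active | active) = 1/3.
P = 1/4 × 1/3 × 1/3 × 1/3 = 1/108.

1/108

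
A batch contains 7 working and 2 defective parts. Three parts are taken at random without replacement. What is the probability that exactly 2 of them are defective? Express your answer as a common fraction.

1/12

One ordering (defective drawn first) has probability 2/9 × 1/8 × 7/7 = 14/504 = 1/36.
There are C(3,2) = 3 such orderings, each equally likely, so P = 3 × 1/36 = 1/12.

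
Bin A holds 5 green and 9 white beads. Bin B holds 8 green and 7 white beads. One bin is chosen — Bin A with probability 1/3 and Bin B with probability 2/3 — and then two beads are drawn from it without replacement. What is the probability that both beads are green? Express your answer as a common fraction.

From Bin A: P(both green) = (5/14)(4/13) = 10/91.
From Bin B: P(both green) = (8/15)(7/14) = 4/15.
Total probability = (1/3)(10/91) + (2/3)(4/15) = 878/4095.

878/4095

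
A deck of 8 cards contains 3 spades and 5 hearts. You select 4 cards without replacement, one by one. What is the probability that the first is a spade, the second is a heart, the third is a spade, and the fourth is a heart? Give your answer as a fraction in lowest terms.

1/14

Chain rule:
P = 3/8 × 5/7 × 2/6 × 4/5 = 120/1680 = 1/14.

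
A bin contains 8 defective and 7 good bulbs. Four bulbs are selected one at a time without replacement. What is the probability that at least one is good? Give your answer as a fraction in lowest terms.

P(no good) = 8/15 × 7/14 × 6/13 × 5/12 = 1680/32760 = 2/39.
P(at least one) = 1 − 2/39 = 37/39.

37/39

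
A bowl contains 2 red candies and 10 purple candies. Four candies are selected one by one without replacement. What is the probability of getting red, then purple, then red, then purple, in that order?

Multiply the probability of each draw given the previous ones:
P = 2/12 × 10/11 × 1/10 × 9/9 = 180/11880 = 1/66.

1/66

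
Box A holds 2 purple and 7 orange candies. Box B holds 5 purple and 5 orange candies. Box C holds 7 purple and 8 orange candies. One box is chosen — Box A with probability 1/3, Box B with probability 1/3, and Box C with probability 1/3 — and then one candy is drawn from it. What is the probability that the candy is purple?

107/270

From Box A: P(purple) = 2/9.
From Box B: P(purple) = 5/10.
From Box C: P(purple) = 7/15.
Total probability = (1/3)(2/9) + (1/3)(5/10) + (1/3)(7/15) = 107/270.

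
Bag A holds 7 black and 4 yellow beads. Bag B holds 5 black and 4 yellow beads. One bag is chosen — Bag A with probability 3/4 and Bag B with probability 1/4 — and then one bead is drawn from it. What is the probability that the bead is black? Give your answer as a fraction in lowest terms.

From Bag A: P(black) = 7/11.
From Bag B: P(black) = 5/9.
Total probability = (3/4)(7/11) + (1/4)(5/9) = 61/99.

61/99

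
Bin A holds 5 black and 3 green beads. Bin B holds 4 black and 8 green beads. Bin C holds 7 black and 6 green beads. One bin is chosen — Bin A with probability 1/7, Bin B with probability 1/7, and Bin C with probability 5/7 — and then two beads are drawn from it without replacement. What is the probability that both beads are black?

From Bin A: P(both black) = (5/8)(4/7) = 5/14.
From Bin B: P(both black) = (4/12)(3/11) = 1/11.
From Bin C: P(both black) = (7/13)(6/12) = 7/26.
Total probability = (1/7)(5/14) + (1/7)(1/11) + (5/7)(7/26) = 1796/7007.

1796/7007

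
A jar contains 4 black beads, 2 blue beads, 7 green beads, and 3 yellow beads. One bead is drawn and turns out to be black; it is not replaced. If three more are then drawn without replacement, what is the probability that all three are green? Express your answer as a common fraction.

1/13

After the first draw, 7 of the remaining 15 beads are green.
P = 7/15 × 6/14 × 5/13 = 210/2730 = 1/13.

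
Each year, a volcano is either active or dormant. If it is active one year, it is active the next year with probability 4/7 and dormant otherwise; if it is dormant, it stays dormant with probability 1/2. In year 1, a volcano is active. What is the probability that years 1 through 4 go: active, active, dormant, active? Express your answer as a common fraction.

Year 1 is given. For each transition, use the conditional probability from the current state:
P(active | active) = 4/7; P(dormant | active) = 3/7; P(active | dormant) = 1/2.
P = 4/7 × 3/7 × 1/2 = 12/98 = 6/49.

6/49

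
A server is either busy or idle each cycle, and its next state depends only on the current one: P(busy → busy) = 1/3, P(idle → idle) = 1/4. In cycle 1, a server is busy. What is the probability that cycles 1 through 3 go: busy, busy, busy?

Cycle 1 is given. For each transition, use the conditional probability from the current state:
P(busy | busy) = 1/3; P(busy | busy) = 1/3.
P = 1/3 × 1/3 = 1/9.

1/9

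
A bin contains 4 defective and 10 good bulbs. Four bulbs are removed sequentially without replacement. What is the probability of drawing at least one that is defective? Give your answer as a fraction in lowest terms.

P(no defective) = 10/14 × 9/13 × 8/12 × 7/11 = 5040/24024 = 30/143.
P(at least one) = 1 − 30/143 = 113/143.

113/143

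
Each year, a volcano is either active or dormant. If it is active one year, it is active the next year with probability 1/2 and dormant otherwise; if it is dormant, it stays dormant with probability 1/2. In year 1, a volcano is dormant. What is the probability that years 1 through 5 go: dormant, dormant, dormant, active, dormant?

1/16

Year 1 is given. For each transition, use the conditional probability from the current state:
P(dormant | dormant) = 1/2; P(dormant | dormant) = 1/2; P(active | dormant) = 1/2; P(dormant | active) = 1/2.
P = 1/2 × 1/2 × 1/2 × 1/2 = 1/16.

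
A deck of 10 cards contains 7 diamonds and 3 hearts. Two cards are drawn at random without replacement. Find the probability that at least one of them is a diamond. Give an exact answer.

14/15

P(no diamonds) = 3/10 × 2/9 = 6/90 = 1/15.
P(at least one) = 1 − 1/15 = 14/15.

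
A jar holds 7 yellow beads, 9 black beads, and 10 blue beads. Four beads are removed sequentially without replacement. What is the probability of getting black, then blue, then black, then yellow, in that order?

Multiply the probability of each draw given the previous ones:
P = 9/26 × 10/25 × 8/24 × 7/23 = 5040/358800 = 21/1495.

21/1495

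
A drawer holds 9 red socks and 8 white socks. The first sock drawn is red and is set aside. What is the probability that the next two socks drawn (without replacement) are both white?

With the first sock removed, 8 white remain out of 16.
P = 8/16 × 7/15 = 56/240 = 7/30.

7/30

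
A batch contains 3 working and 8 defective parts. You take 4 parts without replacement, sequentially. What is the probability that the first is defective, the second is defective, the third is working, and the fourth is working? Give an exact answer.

7/165

Multiply the probability of each draw given the previous ones:
P = 8/11 × 7/10 × 3/9 × 2/8 = 336/7920 = 7/165.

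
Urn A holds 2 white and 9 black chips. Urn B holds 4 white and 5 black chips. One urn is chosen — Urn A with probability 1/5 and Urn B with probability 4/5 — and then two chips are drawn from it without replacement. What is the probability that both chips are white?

From Urn A: P(both white) = (2/11)(1/10) = 1/55.
From Urn B: P(both white) = (4/9)(3/8) = 1/6.
Total probability = (1/5)(1/55) + (4/5)(1/6) = 113/825.

113/825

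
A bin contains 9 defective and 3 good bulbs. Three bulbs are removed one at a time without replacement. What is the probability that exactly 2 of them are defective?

27/55

One ordering (defective drawn first) has probability 9/12 × 8/11 × 3/10 = 216/1320 = 9/55.
There are C(3,2) = 3 such orderings, each equally likely, so P = 3 × 9/55 = 27/55.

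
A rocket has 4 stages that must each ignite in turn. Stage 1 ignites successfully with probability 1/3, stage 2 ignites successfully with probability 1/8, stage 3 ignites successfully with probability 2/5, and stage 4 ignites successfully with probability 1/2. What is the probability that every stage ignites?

Multiplying along the chain,
P = 1/3 × 1/8 × 2/5 × 1/2 = 2/240 = 1/120.

1/120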